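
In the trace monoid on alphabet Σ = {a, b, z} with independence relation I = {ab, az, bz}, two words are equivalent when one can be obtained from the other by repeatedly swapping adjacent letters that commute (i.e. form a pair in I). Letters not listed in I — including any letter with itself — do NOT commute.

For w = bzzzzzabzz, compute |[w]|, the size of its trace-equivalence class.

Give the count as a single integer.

360

#0=b has no predecessor
#1=z has no predecessor
#2=z depends on [1:z]
#3=z depends on [2:z]
#4=z depends on [3:z]
#5=z depends on [4:z]
#6=a has no predecessor
#7=b depends on [0:b]
#8=z depends on [5:z]
#9=z depends on [8:z]
sources: [0:b, 1:z, 6:a]
N(rest) = Σ N(rest − s) over sources s of rest; N(one piece) = 1:
  size 1 → [6]=1  [7]=1  [9]=1
  size 2 → [0,7]=1  [6,7]=2  [6,9]=2  [7,9]=2  [8,9]=1
  size 3 → [0,6,7]=3  [0,7,9]=3  [5,8,9]=1  [6,7,9]=6  [6,8,9]=3  [7,8,9]=3
  size 4 → [0,6,7,9]=12  [0,7,8,9]=6  [4,5,8,9]=1  [5,6,8,9]=4  [5,7,8,9]=4  [6,7,8,9]=12
  size 5 → [0,5,7,8,9]=10  [0,6,7,8,9]=30  [3,4,5,8,9]=1  [4,5,6,8,9]=5  [4,5,7,8,9]=5  [5,6,7,8,9]=20
  size 6 → [0,4,5,7,8,9]=15  [0,5,6,7,8,9]=60  [2,3,4,5,8,9]=1  [3,4,5,6,8,9]=6  [3,4,5,7,8,9]=6  [4,5,6,7,8,9]=30
  size 7 → [0,3,4,5,7,8,9]=21  [0,4,5,6,7,8,9]=105  [1,2,3,4,5,8,9]=1  [2,3,4,5,6,8,9]=7  [2,3,4,5,7,8,9]=7  [3,4,5,6,7,8,9]=42
  size 8 → [0,2,3,4,5,7,8,9]=28  [0,3,4,5,6,7,8,9]=168  [1,2,3,4,5,6,8,9]=8  [1,2,3,4,5,7,8,9]=8  [2,3,4,5,6,7,8,9]=56
  first=0(b) contributes 72
  first=1(z) contributes 252
  first=6(a) contributes 36
|[w]| = 360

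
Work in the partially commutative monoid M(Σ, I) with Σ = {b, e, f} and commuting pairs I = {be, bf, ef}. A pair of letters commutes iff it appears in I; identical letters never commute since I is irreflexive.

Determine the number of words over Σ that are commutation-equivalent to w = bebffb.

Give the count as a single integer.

drop 0:b onto floor
drop 1:e onto floor
drop 2:b onto {0:b}
drop 3:f onto floor
drop 4:f onto {3:f}
drop 5:b onto {2:b}
ground layer = {0:b, 1:e, 3:f}
drop-orders for the pieces not yet dropped (sum over which currently-grounded one goes next):
  1 to go: {1} 1  {4} 1  {5} 1
  2 to go: {1,4} 2  {1,5} 2  {2,5} 1  {3,4} 1  {4,5} 2
  3 to go: {0,2,5} 1  {1,2,5} 3  {1,3,4} 3  {1,4,5} 6  {2,4,5} 3  {3,4,5} 3
  4 to go: {0,1,2,5} 4  {0,2,4,5} 4  {1,2,4,5} 12  {1,3,4,5} 12  {2,3,4,5} 6
  if 0:b drops first: 30 orders
  if 1:e drops first: 10 orders
  if 3:f drops first: 20 orders
heap linearizations: 60

60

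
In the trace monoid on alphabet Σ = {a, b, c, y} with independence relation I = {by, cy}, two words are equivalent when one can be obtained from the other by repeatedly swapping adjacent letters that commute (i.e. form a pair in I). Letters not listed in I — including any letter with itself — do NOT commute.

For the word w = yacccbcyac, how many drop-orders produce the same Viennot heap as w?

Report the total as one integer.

6

#0=y has no predecessor
#1=a depends on [0:y]
#2=c depends on [1:a]
#3=c depends on [2:c]
#4=c depends on [3:c]
#5=b depends on [4:c]
#6=c depends on [5:b]
#7=y depends on [1:a]
#8=a depends on [6:c, 7:y]
#9=c depends on [8:a]
sources: [0:y]
N(rest) = Σ N(rest − s) over sources s of rest; N(one piece) = 1:
  size 1 → [9]=1
  size 2 → [8,9]=1
  size 3 → [6,8,9]=1  [7,8,9]=1
  size 4 → [5,6,8,9]=1  [6,7,8,9]=2
  size 5 → [4,5,6,8,9]=1  [5,6,7,8,9]=3
  size 6 → [3,4,5,6,8,9]=1  [4,5,6,7,8,9]=4
  size 7 → [2,3,4,5,6,8,9]=1  [3,4,5,6,7,8,9]=5
  size 8 → [2,3,4,5,6,7,8,9]=6
  first=0(y) contributes 6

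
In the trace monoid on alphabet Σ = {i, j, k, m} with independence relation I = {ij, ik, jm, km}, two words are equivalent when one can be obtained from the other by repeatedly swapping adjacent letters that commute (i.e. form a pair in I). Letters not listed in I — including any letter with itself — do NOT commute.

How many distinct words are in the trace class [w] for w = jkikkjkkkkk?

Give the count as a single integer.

#0=j has no predecessor
#1=k depends on [0:j]
#2=i has no predecessor
#3=k depends on [1:k]
#4=k depends on [3:k]
#5=j depends on [4:k]
#6=k depends on [5:j]
#7=k depends on [6:k]
#8=k depends on [7:k]
#9=k depends on [8:k]
#10=k depends on [9:k]
sources: [0:j, 2:i]
N(rest) = Σ N(rest − s) over sources s of rest; N(one piece) = 1:
  size 1 → [2]=1  [10]=1
  size 2 → [2,10]=2  [9,10]=1
  size 3 → [2,9,10]=3  [8,9,10]=1
  size 4 → [2,8,9,10]=4  [7,8,9,10]=1
  size 5 → [2,7,8,9,10]=5  [6,7,8,9,10]=1
  size 6 → [2,6,7,8,9,10]=6  [5,6,7,8,9,10]=1
  size 7 → [2,5,6,7,8,9,10]=7  [4,5,6,7,8,9,10]=1
  size 8 → [2,4,5,6,7,8,9,10]=8  [3,4,5,6,7,8,9,10]=1
  size 9 → [1,3,4,5,6,7,8,9,10]=1  [2,3,4,5,6,7,8,9,10]=9
  first=0(j) contributes 10
  first=2(i) contributes 1
|[w]| = 11

11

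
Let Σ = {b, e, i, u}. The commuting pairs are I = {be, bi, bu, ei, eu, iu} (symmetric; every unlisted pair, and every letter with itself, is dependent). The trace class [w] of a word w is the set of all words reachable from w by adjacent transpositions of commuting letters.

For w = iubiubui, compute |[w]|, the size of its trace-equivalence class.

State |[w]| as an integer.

560

#0=i has no predecessor
#1=u has no predecessor
#2=b has no predecessor
#3=i depends on [0:i]
#4=u depends on [1:u]
#5=b depends on [2:b]
#6=u depends on [4:u]
#7=i depends on [3:i]
sources: [0:i, 1:u, 2:b]
N(rest) = Σ N(rest − s) over sources s of rest; N(one piece) = 1:
  size 1 → [5]=1  [6]=1  [7]=1
  size 2 → [2,5]=1  [3,7]=1  [4,6]=1  [5,6]=2  [5,7]=2  [6,7]=2
  size 3 → [0,3,7]=1  [1,4,6]=1  [2,5,6]=3  [2,5,7]=3  [3,5,7]=3  [3,6,7]=3  [4,5,6]=3  [4,6,7]=3  [5,6,7]=6
  size 4 → [0,3,5,7]=4  [0,3,6,7]=4  [1,4,5,6]=4  [1,4,6,7]=4  [2,3,5,7]=6  [2,4,5,6]=6  [2,5,6,7]=12  [3,4,6,7]=6  [3,5,6,7]=12  [4,5,6,7]=12
  size 5 → [0,2,3,5,7]=10  [0,3,4,6,7]=10  [0,3,5,6,7]=20  [1,2,4,5,6]=10  [1,3,4,6,7]=10  [1,4,5,6,7]=20  [2,3,5,6,7]=30  [2,4,5,6,7]=30  [3,4,5,6,7]=30
  size 6 → [0,1,3,4,6,7]=20  [0,2,3,5,6,7]=60  [0,3,4,5,6,7]=60  [1,2,4,5,6,7]=60  [1,3,4,5,6,7]=60  [2,3,4,5,6,7]=90
  first=0(i) contributes 210
  first=1(u) contributes 210
  first=2(b) contributes 140
|[w]| = 560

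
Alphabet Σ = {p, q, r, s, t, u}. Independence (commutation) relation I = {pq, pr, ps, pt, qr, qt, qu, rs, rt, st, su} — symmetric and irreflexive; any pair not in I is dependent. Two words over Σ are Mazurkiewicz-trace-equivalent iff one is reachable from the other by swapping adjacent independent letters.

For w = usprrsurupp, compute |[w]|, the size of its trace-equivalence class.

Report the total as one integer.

165

0(u) covers ∅
1(s) covers ∅
2(p) covers 0:u
3(r) covers 0:u
4(r) covers 3:r
5(s) covers 1:s
6(u) covers 2:p, 4:r
7(r) covers 6:u
8(u) covers 7:r
9(p) covers 8:u
10(p) covers 9:p
floor of heap: 0:u, 1:s
completions by unplaced set U, small U first (add the entries for U minus each lowest piece of U):
  |U|=1: {5}:1  {10}:1
  |U|=2: {1,5}:1  {5,10}:2  {9,10}:1
  |U|=3: {1,5,10}:3  {5,9,10}:3  {8,9,10}:1
  |U|=4: {1,5,9,10}:6  {5,8,9,10}:4  {7,8,9,10}:1
  |U|=5: {1,5,8,9,10}:10  {5,7,8,9,10}:5  {6,7,8,9,10}:1
  |U|=6: {1,5,7,8,9,10}:15  {2,6,7,8,9,10}:1  {4,6,7,8,9,10}:1  {5,6,7,8,9,10}:6
  |U|=7: {1,5,6,7,8,9,10}:21  {2,4,6,7,8,9,10}:2  {2,5,6,7,8,9,10}:7  {3,4,6,7,8,9,10}:1  {4,5,6,7,8,9,10}:7
  |U|=8: {1,2,5,6,7,8,9,10}:28  {1,4,5,6,7,8,9,10}:28  {2,3,4,6,7,8,9,10}:3  {2,4,5,6,7,8,9,10}:16  {3,4,5,6,7,8,9,10}:8
  |U|=9: {0,2,3,4,6,7,8,9,10}:3  {1,2,4,5,6,7,8,9,10}:72  {1,3,4,5,6,7,8,9,10}:36  {2,3,4,5,6,7,8,9,10}:27
  start at 0(u): 135
  start at 1(s): 30
sum over floor = 165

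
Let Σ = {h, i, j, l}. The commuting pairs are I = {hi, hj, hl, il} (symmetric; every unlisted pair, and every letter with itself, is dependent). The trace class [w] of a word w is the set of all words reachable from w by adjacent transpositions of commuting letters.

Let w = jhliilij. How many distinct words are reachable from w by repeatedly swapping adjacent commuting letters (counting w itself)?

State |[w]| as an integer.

80

piece 0:j — minimal
piece 1:h — minimal
piece 2:l rests on {0:j}
piece 3:i rests on {0:j}
piece 4:i rests on {3:i}
piece 5:l rests on {2:l}
piece 6:i rests on {4:i}
piece 7:j rests on {5:l, 6:i}
minimal pieces: {0:j, 1:h}
ways to finish when only these pieces remain (= sum over removing one remaining piece with nothing left below it):
  1 left: {1}→1  {7}→1
  2 left: {1,7}→2  {5,7}→1  {6,7}→1
  3 left: {1,5,7}→3  {1,6,7}→3  {2,5,7}→1  {4,6,7}→1  {5,6,7}→2
  4 left: {1,2,5,7}→4  {1,4,6,7}→4  {1,5,6,7}→8  {2,5,6,7}→3  {3,4,6,7}→1  {4,5,6,7}→3
  5 left: {1,2,5,6,7}→15  {1,3,4,6,7}→5  {1,4,5,6,7}→15  {2,4,5,6,7}→6  {3,4,5,6,7}→4
  6 left: {1,2,4,5,6,7}→36  {1,3,4,5,6,7}→24  {2,3,4,5,6,7}→10
  placing 0:j first → 70 extensions
  placing 1:h first → 10 extensions
total linear extensions = 80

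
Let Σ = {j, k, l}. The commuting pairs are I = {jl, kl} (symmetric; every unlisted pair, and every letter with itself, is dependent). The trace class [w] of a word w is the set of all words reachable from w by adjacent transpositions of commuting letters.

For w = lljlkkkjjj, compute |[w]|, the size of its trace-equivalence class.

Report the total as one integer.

0(l) covers ∅
1(l) covers 0:l
2(j) covers ∅
3(l) covers 1:l
4(k) covers 2:j
5(k) covers 4:k
6(k) covers 5:k
7(j) covers 6:k
8(j) covers 7:j
9(j) covers 8:j
floor of heap: 0:l, 2:j
completions by unplaced set U, small U first (add the entries for U minus each lowest piece of U):
  |U|=1: {3}:1  {9}:1
  |U|=2: {1,3}:1  {3,9}:2  {8,9}:1
  |U|=3: {0,1,3}:1  {1,3,9}:3  {3,8,9}:3  {7,8,9}:1
  |U|=4: {0,1,3,9}:4  {1,3,8,9}:6  {3,7,8,9}:4  {6,7,8,9}:1
  |U|=5: {0,1,3,8,9}:10  {1,3,7,8,9}:10  {3,6,7,8,9}:5  {5,6,7,8,9}:1
  |U|=6: {0,1,3,7,8,9}:20  {1,3,6,7,8,9}:15  {3,5,6,7,8,9}:6  {4,5,6,7,8,9}:1
  |U|=7: {0,1,3,6,7,8,9}:35  {1,3,5,6,7,8,9}:21  {2,4,5,6,7,8,9}:1  {3,4,5,6,7,8,9}:7
  |U|=8: {0,1,3,5,6,7,8,9}:56  {1,3,4,5,6,7,8,9}:28  {2,3,4,5,6,7,8,9}:8
  start at 0(l): 36
  start at 2(j): 84
sum over floor = 120

120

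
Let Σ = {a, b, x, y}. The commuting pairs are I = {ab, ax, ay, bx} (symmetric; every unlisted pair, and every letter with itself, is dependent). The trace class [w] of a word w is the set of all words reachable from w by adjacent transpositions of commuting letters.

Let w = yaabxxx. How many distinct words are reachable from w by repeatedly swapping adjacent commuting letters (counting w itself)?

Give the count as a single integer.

84

piece 0:y — minimal
piece 1:a — minimal
piece 2:a rests on {1:a}
piece 3:b rests on {0:y}
piece 4:x rests on {0:y}
piece 5:x rests on {4:x}
piece 6:x rests on {5:x}
minimal pieces: {0:y, 1:a}
ways to finish when only these pieces remain (= sum over removing one remaining piece with nothing left below it):
  1 left: {2}→1  {3}→1  {6}→1
  2 left: {1,2}→1  {2,3}→2  {2,6}→2  {3,6}→2  {5,6}→1
  3 left: {1,2,3}→3  {1,2,6}→3  {2,3,6}→6  {2,5,6}→3  {3,5,6}→3  {4,5,6}→1
  4 left: {1,2,3,6}→12  {1,2,5,6}→6  {2,3,5,6}→12  {2,4,5,6}→4  {3,4,5,6}→4
  5 left: {0,3,4,5,6}→4  {1,2,3,5,6}→30  {1,2,4,5,6}→10  {2,3,4,5,6}→20
  placing 0:y first → 60 extensions
  placing 1:a first → 24 extensions
total linear extensions = 84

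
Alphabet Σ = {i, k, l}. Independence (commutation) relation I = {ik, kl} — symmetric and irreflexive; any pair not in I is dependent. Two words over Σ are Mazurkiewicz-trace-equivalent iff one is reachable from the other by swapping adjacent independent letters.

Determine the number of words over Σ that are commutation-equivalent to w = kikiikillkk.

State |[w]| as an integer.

0(k) covers ∅
1(i) covers ∅
2(k) covers 0:k
3(i) covers 1:i
4(i) covers 3:i
5(k) covers 2:k
6(i) covers 4:i
7(l) covers 6:i
8(l) covers 7:l
9(k) covers 5:k
10(k) covers 9:k
floor of heap: 0:k, 1:i
completions by unplaced set U, small U first (add the entries for U minus each lowest piece of U):
  |U|=1: {8}:1  {10}:1
  |U|=2: {7,8}:1  {8,10}:2  {9,10}:1
  |U|=3: {5,9,10}:1  {6,7,8}:1  {7,8,10}:3  {8,9,10}:3
  |U|=4: {2,5,9,10}:1  {4,6,7,8}:1  {5,8,9,10}:4  {6,7,8,10}:4  {7,8,9,10}:6
  |U|=5: {0,2,5,9,10}:1  {2,5,8,9,10}:5  {3,4,6,7,8}:1  {4,6,7,8,10}:5  {5,7,8,9,10}:10  {6,7,8,9,10}:10
  |U|=6: {0,2,5,8,9,10}:6  {1,3,4,6,7,8}:1  {2,5,7,8,9,10}:15  {3,4,6,7,8,10}:6  {4,6,7,8,9,10}:15  {5,6,7,8,9,10}:20
  |U|=7: {0,2,5,7,8,9,10}:21  {1,3,4,6,7,8,10}:7  {2,5,6,7,8,9,10}:35  {3,4,6,7,8,9,10}:21  {4,5,6,7,8,9,10}:35
  |U|=8: {0,2,5,6,7,8,9,10}:56  {1,3,4,6,7,8,9,10}:28  {2,4,5,6,7,8,9,10}:70  {3,4,5,6,7,8,9,10}:56
  |U|=9: {0,2,4,5,6,7,8,9,10}:126  {1,3,4,5,6,7,8,9,10}:84  {2,3,4,5,6,7,8,9,10}:126
  start at 0(k): 210
  start at 1(i): 252
sum over floor = 462

462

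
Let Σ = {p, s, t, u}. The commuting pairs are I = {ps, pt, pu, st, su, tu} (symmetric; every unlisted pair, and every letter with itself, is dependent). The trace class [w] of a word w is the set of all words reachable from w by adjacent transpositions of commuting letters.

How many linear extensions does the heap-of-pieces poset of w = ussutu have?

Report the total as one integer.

0(u) covers ∅
1(s) covers ∅
2(s) covers 1:s
3(u) covers 0:u
4(t) covers ∅
5(u) covers 3:u
floor of heap: 0:u, 1:s, 4:t
completions by unplaced set U, small U first (add the entries for U minus each lowest piece of U):
  |U|=1: {2}:1  {4}:1  {5}:1
  |U|=2: {1,2}:1  {2,4}:2  {2,5}:2  {3,5}:1  {4,5}:2
  |U|=3: {0,3,5}:1  {1,2,4}:3  {1,2,5}:3  {2,3,5}:3  {2,4,5}:6  {3,4,5}:3
  |U|=4: {0,2,3,5}:4  {0,3,4,5}:4  {1,2,3,5}:6  {1,2,4,5}:12  {2,3,4,5}:12
  start at 0(u): 30
  start at 1(s): 20
  start at 4(t): 10
sum over floor = 60

60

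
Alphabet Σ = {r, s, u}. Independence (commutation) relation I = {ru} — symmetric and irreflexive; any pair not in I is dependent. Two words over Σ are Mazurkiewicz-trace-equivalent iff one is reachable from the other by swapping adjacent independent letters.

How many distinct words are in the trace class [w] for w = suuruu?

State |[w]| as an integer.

5

0(s) covers ∅
1(u) covers 0:s
2(u) covers 1:u
3(r) covers 0:s
4(u) covers 2:u
5(u) covers 4:u
floor of heap: 0:s
completions by unplaced set U, small U first (add the entries for U minus each lowest piece of U):
  |U|=1: {3}:1  {5}:1
  |U|=2: {3,5}:2  {4,5}:1
  |U|=3: {2,4,5}:1  {3,4,5}:3
  |U|=4: {1,2,4,5}:1  {2,3,4,5}:4
  start at 0(s): 5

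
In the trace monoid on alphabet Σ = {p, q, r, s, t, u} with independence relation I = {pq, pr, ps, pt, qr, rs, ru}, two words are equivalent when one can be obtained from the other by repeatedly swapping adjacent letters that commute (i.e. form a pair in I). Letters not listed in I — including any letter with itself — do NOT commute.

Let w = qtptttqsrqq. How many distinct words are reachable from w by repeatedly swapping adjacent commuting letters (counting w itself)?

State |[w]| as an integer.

55

piece 0:q — minimal
piece 1:t rests on {0:q}
piece 2:p — minimal
piece 3:t rests on {1:t}
piece 4:t rests on {3:t}
piece 5:t rests on {4:t}
piece 6:q rests on {5:t}
piece 7:s rests on {6:q}
piece 8:r rests on {5:t}
piece 9:q rests on {7:s}
piece 10:q rests on {9:q}
minimal pieces: {0:q, 2:p}
ways to finish when only these pieces remain (= sum over removing one remaining piece with nothing left below it):
  1 left: {2}→1  {8}→1  {10}→1
  2 left: {2,8}→2  {2,10}→2  {8,10}→2  {9,10}→1
  3 left: {2,8,10}→6  {2,9,10}→3  {7,9,10}→1  {8,9,10}→3
  4 left: {2,7,9,10}→4  {2,8,9,10}→12  {6,7,9,10}→1  {7,8,9,10}→4
  5 left: {2,6,7,9,10}→5  {2,7,8,9,10}→20  {6,7,8,9,10}→5
  6 left: {2,6,7,8,9,10}→30  {5,6,7,8,9,10}→5
  7 left: {2,5,6,7,8,9,10}→35  {4,5,6,7,8,9,10}→5
  8 left: {2,4,5,6,7,8,9,10}→40  {3,4,5,6,7,8,9,10}→5
  9 left: {1,3,4,5,6,7,8,9,10}→5  {2,3,4,5,6,7,8,9,10}→45
  placing 0:q first → 50 extensions
  placing 2:p first → 5 extensions
total linear extensions = 55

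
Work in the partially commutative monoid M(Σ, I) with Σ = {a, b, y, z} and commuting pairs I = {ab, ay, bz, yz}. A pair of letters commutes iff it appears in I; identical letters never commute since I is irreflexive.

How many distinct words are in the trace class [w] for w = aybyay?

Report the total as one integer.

15

0(a) covers ∅
1(y) covers ∅
2(b) covers 1:y
3(y) covers 2:b
4(a) covers 0:a
5(y) covers 3:y
floor of heap: 0:a, 1:y
completions by unplaced set U, small U first (add the entries for U minus each lowest piece of U):
  |U|=1: {4}:1  {5}:1
  |U|=2: {0,4}:1  {3,5}:1  {4,5}:2
  |U|=3: {0,4,5}:3  {2,3,5}:1  {3,4,5}:3
  |U|=4: {0,3,4,5}:6  {1,2,3,5}:1  {2,3,4,5}:4
  start at 0(a): 5
  start at 1(y): 10
sum over floor = 15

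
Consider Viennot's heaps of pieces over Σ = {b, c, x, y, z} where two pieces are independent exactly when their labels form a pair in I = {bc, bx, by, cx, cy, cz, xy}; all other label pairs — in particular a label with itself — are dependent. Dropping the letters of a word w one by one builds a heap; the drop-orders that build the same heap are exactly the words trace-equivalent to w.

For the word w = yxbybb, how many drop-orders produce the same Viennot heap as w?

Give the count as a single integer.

60

#0=y has no predecessor
#1=x has no predecessor
#2=b has no predecessor
#3=y depends on [0:y]
#4=b depends on [2:b]
#5=b depends on [4:b]
sources: [0:y, 1:x, 2:b]
N(rest) = Σ N(rest − s) over sources s of rest; N(one piece) = 1:
  size 1 → [1]=1  [3]=1  [5]=1
  size 2 → [0,3]=1  [1,3]=2  [1,5]=2  [3,5]=2  [4,5]=1
  size 3 → [0,1,3]=3  [0,3,5]=3  [1,3,5]=6  [1,4,5]=3  [2,4,5]=1  [3,4,5]=3
  size 4 → [0,1,3,5]=12  [0,3,4,5]=6  [1,2,4,5]=4  [1,3,4,5]=12  [2,3,4,5]=4
  first=0(y) contributes 20
  first=1(x) contributes 10
  first=2(b) contributes 30
|[w]| = 60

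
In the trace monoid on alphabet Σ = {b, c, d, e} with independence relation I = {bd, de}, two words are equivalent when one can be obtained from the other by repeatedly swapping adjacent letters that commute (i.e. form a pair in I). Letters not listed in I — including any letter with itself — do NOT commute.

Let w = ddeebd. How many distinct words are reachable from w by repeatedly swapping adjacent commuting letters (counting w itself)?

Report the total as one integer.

piece 0:d — minimal
piece 1:d rests on {0:d}
piece 2:e — minimal
piece 3:e rests on {2:e}
piece 4:b rests on {3:e}
piece 5:d rests on {1:d}
minimal pieces: {0:d, 2:e}
ways to finish when only these pieces remain (= sum over removing one remaining piece with nothing left below it):
  1 left: {4}→1  {5}→1
  2 left: {1,5}→1  {3,4}→1  {4,5}→2
  3 left: {0,1,5}→1  {1,4,5}→3  {2,3,4}→1  {3,4,5}→3
  4 left: {0,1,4,5}→4  {1,3,4,5}→6  {2,3,4,5}→4
  placing 0:d first → 10 extensions
  placing 2:e first → 10 extensions
total linear extensions = 20

20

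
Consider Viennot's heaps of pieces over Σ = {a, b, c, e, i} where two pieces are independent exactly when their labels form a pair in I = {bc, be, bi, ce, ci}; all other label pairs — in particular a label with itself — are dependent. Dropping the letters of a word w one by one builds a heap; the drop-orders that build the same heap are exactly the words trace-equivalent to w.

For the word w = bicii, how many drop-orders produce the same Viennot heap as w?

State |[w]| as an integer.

20

piece 0:b — minimal
piece 1:i — minimal
piece 2:c — minimal
piece 3:i rests on {1:i}
piece 4:i rests on {3:i}
minimal pieces: {0:b, 1:i, 2:c}
ways to finish when only these pieces remain (= sum over removing one remaining piece with nothing left below it):
  1 left: {0}→1  {2}→1  {4}→1
  2 left: {0,2}→2  {0,4}→2  {2,4}→2  {3,4}→1
  3 left: {0,2,4}→6  {0,3,4}→3  {1,3,4}→1  {2,3,4}→3
  placing 0:b first → 4 extensions
  placing 1:i first → 12 extensions
  placing 2:c first → 4 extensions
total linear extensions = 20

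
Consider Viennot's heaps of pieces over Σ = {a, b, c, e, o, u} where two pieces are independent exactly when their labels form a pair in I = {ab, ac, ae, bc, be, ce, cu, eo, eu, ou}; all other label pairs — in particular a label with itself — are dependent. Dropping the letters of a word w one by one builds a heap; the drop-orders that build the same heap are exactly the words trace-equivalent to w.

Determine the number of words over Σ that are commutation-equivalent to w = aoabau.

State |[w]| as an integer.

3

0(a) covers ∅
1(o) covers 0:a
2(a) covers 1:o
3(b) covers 1:o
4(a) covers 2:a
5(u) covers 3:b, 4:a
floor of heap: 0:a
completions by unplaced set U, small U first (add the entries for U minus each lowest piece of U):
  |U|=1: {5}:1
  |U|=2: {3,5}:1  {4,5}:1
  |U|=3: {2,4,5}:1  {3,4,5}:2
  |U|=4: {2,3,4,5}:3
  start at 0(a): 3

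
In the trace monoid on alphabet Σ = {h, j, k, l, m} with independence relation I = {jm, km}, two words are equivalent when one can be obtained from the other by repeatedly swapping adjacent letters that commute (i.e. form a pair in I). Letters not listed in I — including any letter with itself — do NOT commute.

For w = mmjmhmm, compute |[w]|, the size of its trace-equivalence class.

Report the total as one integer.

0(m) covers ∅
1(m) covers 0:m
2(j) covers ∅
3(m) covers 1:m
4(h) covers 2:j, 3:m
5(m) covers 4:h
6(m) covers 5:m
floor of heap: 0:m, 2:j
completions by unplaced set U, small U first (add the entries for U minus each lowest piece of U):
  |U|=1: {6}:1
  |U|=2: {5,6}:1
  |U|=3: {4,5,6}:1
  |U|=4: {2,4,5,6}:1  {3,4,5,6}:1
  |U|=5: {1,3,4,5,6}:1  {2,3,4,5,6}:2
  start at 0(m): 3
  start at 2(j): 1
sum over floor = 4

4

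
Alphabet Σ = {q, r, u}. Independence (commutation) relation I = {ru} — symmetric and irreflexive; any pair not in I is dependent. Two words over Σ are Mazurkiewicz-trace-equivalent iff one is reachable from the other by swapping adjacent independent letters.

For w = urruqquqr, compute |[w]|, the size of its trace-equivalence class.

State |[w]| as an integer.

piece 0:u — minimal
piece 1:r — minimal
piece 2:r rests on {1:r}
piece 3:u rests on {0:u}
piece 4:q rests on {2:r, 3:u}
piece 5:q rests on {4:q}
piece 6:u rests on {5:q}
piece 7:q rests on {6:u}
piece 8:r rests on {7:q}
minimal pieces: {0:u, 1:r}
ways to finish when only these pieces remain (= sum over removing one remaining piece with nothing left below it):
  1 left: {8}→1
  2 left: {7,8}→1
  3 left: {6,7,8}→1
  4 left: {5,6,7,8}→1
  5 left: {4,5,6,7,8}→1
  6 left: {2,4,5,6,7,8}→1  {3,4,5,6,7,8}→1
  7 left: {0,3,4,5,6,7,8}→1  {1,2,4,5,6,7,8}→1  {2,3,4,5,6,7,8}→2
  placing 0:u first → 3 extensions
  placing 1:r first → 3 extensions
total linear extensions = 6

6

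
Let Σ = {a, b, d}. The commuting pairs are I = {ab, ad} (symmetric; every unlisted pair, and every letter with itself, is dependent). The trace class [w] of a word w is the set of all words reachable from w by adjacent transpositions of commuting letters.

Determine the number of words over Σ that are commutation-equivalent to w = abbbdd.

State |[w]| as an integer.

0(a) covers ∅
1(b) covers ∅
2(b) covers 1:b
3(b) covers 2:b
4(d) covers 3:b
5(d) covers 4:d
floor of heap: 0:a, 1:b
completions by unplaced set U, small U first (add the entries for U minus each lowest piece of U):
  |U|=1: {0}:1  {5}:1
  |U|=2: {0,5}:2  {4,5}:1
  |U|=3: {0,4,5}:3  {3,4,5}:1
  |U|=4: {0,3,4,5}:4  {2,3,4,5}:1
  start at 0(a): 1
  start at 1(b): 5
sum over floor = 6

6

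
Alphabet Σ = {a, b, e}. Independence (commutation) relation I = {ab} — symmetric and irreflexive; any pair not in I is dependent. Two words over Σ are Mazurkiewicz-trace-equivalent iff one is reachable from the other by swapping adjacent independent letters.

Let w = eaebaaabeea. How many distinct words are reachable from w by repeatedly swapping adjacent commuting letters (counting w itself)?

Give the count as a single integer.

10

0(e) covers ∅
1(a) covers 0:e
2(e) covers 1:a
3(b) covers 2:e
4(a) covers 2:e
5(a) covers 4:a
6(a) covers 5:a
7(b) covers 3:b
8(e) covers 6:a, 7:b
9(e) covers 8:e
10(a) covers 9:e
floor of heap: 0:e
completions by unplaced set U, small U first (add the entries for U minus each lowest piece of U):
  |U|=1: {10}:1
  |U|=2: {9,10}:1
  |U|=3: {8,9,10}:1
  |U|=4: {6,8,9,10}:1  {7,8,9,10}:1
  |U|=5: {3,7,8,9,10}:1  {5,6,8,9,10}:1  {6,7,8,9,10}:2
  |U|=6: {3,6,7,8,9,10}:3  {4,5,6,8,9,10}:1  {5,6,7,8,9,10}:3
  |U|=7: {3,5,6,7,8,9,10}:6  {4,5,6,7,8,9,10}:4
  |U|=8: {3,4,5,6,7,8,9,10}:10
  |U|=9: {2,3,4,5,6,7,8,9,10}:10
  start at 0(e): 10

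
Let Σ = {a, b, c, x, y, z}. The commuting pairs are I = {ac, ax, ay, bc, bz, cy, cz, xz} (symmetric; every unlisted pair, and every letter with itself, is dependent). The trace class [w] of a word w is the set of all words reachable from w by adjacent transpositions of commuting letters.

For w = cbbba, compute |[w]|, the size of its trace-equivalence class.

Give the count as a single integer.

piece 0:c — minimal
piece 1:b — minimal
piece 2:b rests on {1:b}
piece 3:b rests on {2:b}
piece 4:a rests on {3:b}
minimal pieces: {0:c, 1:b}
ways to finish when only these pieces remain (= sum over removing one remaining piece with nothing left below it):
  1 left: {0}→1  {4}→1
  2 left: {0,4}→2  {3,4}→1
  3 left: {0,3,4}→3  {2,3,4}→1
  placing 0:c first → 1 extensions
  placing 1:b first → 4 extensions
total linear extensions = 5

5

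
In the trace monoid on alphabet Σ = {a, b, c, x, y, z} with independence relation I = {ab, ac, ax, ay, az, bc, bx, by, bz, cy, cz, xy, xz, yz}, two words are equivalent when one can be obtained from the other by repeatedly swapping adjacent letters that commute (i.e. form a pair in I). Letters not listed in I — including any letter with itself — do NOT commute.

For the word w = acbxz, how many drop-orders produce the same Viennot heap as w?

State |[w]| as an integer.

piece 0:a — minimal
piece 1:c — minimal
piece 2:b — minimal
piece 3:x rests on {1:c}
piece 4:z — minimal
minimal pieces: {0:a, 1:c, 2:b, 4:z}
ways to finish when only these pieces remain (= sum over removing one remaining piece with nothing left below it):
  1 left: {0}→1  {2}→1  {3}→1  {4}→1
  2 left: {0,2}→2  {0,3}→2  {0,4}→2  {1,3}→1  {2,3}→2  {2,4}→2  {3,4}→2
  3 left: {0,1,3}→3  {0,2,3}→6  {0,2,4}→6  {0,3,4}→6  {1,2,3}→3  {1,3,4}→3  {2,3,4}→6
  placing 0:a first → 12 extensions
  placing 1:c first → 24 extensions
  placing 2:b first → 12 extensions
  placing 4:z first → 12 extensions
total linear extensions = 60

60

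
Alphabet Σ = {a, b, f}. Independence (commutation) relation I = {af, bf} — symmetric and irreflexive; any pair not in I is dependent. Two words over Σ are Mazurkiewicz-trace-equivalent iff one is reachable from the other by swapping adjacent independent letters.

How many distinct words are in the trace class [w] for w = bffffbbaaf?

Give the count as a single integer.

0(b) covers ∅
1(f) covers ∅
2(f) covers 1:f
3(f) covers 2:f
4(f) covers 3:f
5(b) covers 0:b
6(b) covers 5:b
7(a) covers 6:b
8(a) covers 7:a
9(f) covers 4:f
floor of heap: 0:b, 1:f
completions by unplaced set U, small U first (add the entries for U minus each lowest piece of U):
  |U|=1: {8}:1  {9}:1
  |U|=2: {4,9}:1  {7,8}:1  {8,9}:2
  |U|=3: {3,4,9}:1  {4,8,9}:3  {6,7,8}:1  {7,8,9}:3
  |U|=4: {2,3,4,9}:1  {3,4,8,9}:4  {4,7,8,9}:6  {5,6,7,8}:1  {6,7,8,9}:4
  |U|=5: {0,5,6,7,8}:1  {1,2,3,4,9}:1  {2,3,4,8,9}:5  {3,4,7,8,9}:10  {4,6,7,8,9}:10  {5,6,7,8,9}:5
  |U|=6: {0,5,6,7,8,9}:6  {1,2,3,4,8,9}:6  {2,3,4,7,8,9}:15  {3,4,6,7,8,9}:20  {4,5,6,7,8,9}:15
  |U|=7: {0,4,5,6,7,8,9}:21  {1,2,3,4,7,8,9}:21  {2,3,4,6,7,8,9}:35  {3,4,5,6,7,8,9}:35
  |U|=8: {0,3,4,5,6,7,8,9}:56  {1,2,3,4,6,7,8,9}:56  {2,3,4,5,6,7,8,9}:70
  start at 0(b): 126
  start at 1(f): 126
sum over floor = 252

252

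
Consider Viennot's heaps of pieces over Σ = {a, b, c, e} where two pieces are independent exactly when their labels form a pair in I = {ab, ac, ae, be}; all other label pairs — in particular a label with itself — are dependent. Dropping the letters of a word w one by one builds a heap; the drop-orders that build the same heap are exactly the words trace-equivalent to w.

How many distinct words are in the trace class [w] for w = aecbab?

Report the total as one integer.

0(a) covers ∅
1(e) covers ∅
2(c) covers 1:e
3(b) covers 2:c
4(a) covers 0:a
5(b) covers 3:b
floor of heap: 0:a, 1:e
completions by unplaced set U, small U first (add the entries for U minus each lowest piece of U):
  |U|=1: {4}:1  {5}:1
  |U|=2: {0,4}:1  {3,5}:1  {4,5}:2
  |U|=3: {0,4,5}:3  {2,3,5}:1  {3,4,5}:3
  |U|=4: {0,3,4,5}:6  {1,2,3,5}:1  {2,3,4,5}:4
  start at 0(a): 5
  start at 1(e): 10
sum over floor = 15

15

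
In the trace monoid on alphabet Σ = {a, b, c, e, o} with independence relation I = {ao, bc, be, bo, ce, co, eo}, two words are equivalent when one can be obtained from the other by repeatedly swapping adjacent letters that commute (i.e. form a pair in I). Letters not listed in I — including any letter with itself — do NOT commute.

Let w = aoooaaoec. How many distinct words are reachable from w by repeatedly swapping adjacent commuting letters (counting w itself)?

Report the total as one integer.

piece 0:a — minimal
piece 1:o — minimal
piece 2:o rests on {1:o}
piece 3:o rests on {2:o}
piece 4:a rests on {0:a}
piece 5:a rests on {4:a}
piece 6:o rests on {3:o}
piece 7:e rests on {5:a}
piece 8:c rests on {5:a}
minimal pieces: {0:a, 1:o}
ways to finish when only these pieces remain (= sum over removing one remaining piece with nothing left below it):
  1 left: {6}→1  {7}→1  {8}→1
  2 left: {3,6}→1  {6,7}→2  {6,8}→2  {7,8}→2
  3 left: {2,3,6}→1  {3,6,7}→3  {3,6,8}→3  {5,7,8}→2  {6,7,8}→6
  4 left: {1,2,3,6}→1  {2,3,6,7}→4  {2,3,6,8}→4  {3,6,7,8}→12  {4,5,7,8}→2  {5,6,7,8}→8
  5 left: {0,4,5,7,8}→2  {1,2,3,6,7}→5  {1,2,3,6,8}→5  {2,3,6,7,8}→20  {3,5,6,7,8}→20  {4,5,6,7,8}→10
  6 left: {0,4,5,6,7,8}→12  {1,2,3,6,7,8}→30  {2,3,5,6,7,8}→40  {3,4,5,6,7,8}→30
  7 left: {0,3,4,5,6,7,8}→42  {1,2,3,5,6,7,8}→70  {2,3,4,5,6,7,8}→70
  placing 0:a first → 140 extensions
  placing 1:o first → 112 extensions
total linear extensions = 252

252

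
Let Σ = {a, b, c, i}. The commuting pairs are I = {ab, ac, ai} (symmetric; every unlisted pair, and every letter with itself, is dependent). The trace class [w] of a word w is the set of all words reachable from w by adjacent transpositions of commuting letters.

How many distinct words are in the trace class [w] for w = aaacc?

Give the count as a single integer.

10

0(a) covers ∅
1(a) covers 0:a
2(a) covers 1:a
3(c) covers ∅
4(c) covers 3:c
floor of heap: 0:a, 3:c
completions by unplaced set U, small U first (add the entries for U minus each lowest piece of U):
  |U|=1: {2}:1  {4}:1
  |U|=2: {1,2}:1  {2,4}:2  {3,4}:1
  |U|=3: {0,1,2}:1  {1,2,4}:3  {2,3,4}:3
  start at 0(a): 6
  start at 3(c): 4
sum over floor = 10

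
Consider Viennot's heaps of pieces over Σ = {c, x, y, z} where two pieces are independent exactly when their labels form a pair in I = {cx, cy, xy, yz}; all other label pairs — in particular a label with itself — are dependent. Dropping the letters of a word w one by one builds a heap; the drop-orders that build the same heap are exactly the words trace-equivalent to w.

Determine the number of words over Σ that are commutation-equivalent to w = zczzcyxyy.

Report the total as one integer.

168

drop 0:z onto floor
drop 1:c onto {0:z}
drop 2:z onto {1:c}
drop 3:z onto {2:z}
drop 4:c onto {3:z}
drop 5:y onto floor
drop 6:x onto {3:z}
drop 7:y onto {5:y}
drop 8:y onto {7:y}
ground layer = {0:z, 5:y}
drop-orders for the pieces not yet dropped (sum over which currently-grounded one goes next):
  1 to go: {4} 1  {6} 1  {8} 1
  2 to go: {4,6} 2  {4,8} 2  {6,8} 2  {7,8} 1
  3 to go: {3,4,6} 2  {4,6,8} 6  {4,7,8} 3  {5,7,8} 1  {6,7,8} 3
  4 to go: {2,3,4,6} 2  {3,4,6,8} 8  {4,5,7,8} 4  {4,6,7,8} 12  {5,6,7,8} 4
  5 to go: {1,2,3,4,6} 2  {2,3,4,6,8} 10  {3,4,6,7,8} 20  {4,5,6,7,8} 20
  6 to go: {0,1,2,3,4,6} 2  {1,2,3,4,6,8} 12  {2,3,4,6,7,8} 30  {3,4,5,6,7,8} 40
  7 to go: {0,1,2,3,4,6,8} 14  {1,2,3,4,6,7,8} 42  {2,3,4,5,6,7,8} 70
  if 0:z drops first: 112 orders
  if 5:y drops first: 56 orders
heap linearizations: 168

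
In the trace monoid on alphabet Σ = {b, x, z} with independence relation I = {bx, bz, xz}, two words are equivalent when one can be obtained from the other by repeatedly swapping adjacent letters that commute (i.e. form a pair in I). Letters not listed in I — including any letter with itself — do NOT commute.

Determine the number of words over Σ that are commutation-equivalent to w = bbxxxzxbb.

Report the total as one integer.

630

0(b) covers ∅
1(b) covers 0:b
2(x) covers ∅
3(x) covers 2:x
4(x) covers 3:x
5(z) covers ∅
6(x) covers 4:x
7(b) covers 1:b
8(b) covers 7:b
floor of heap: 0:b, 2:x, 5:z
completions by unplaced set U, small U first (add the entries for U minus each lowest piece of U):
  |U|=1: {5}:1  {6}:1  {8}:1
  |U|=2: {4,6}:1  {5,6}:2  {5,8}:2  {6,8}:2  {7,8}:1
  |U|=3: {1,7,8}:1  {3,4,6}:1  {4,5,6}:3  {4,6,8}:3  {5,6,8}:6  {5,7,8}:3  {6,7,8}:3
  |U|=4: {0,1,7,8}:1  {1,5,7,8}:4  {1,6,7,8}:4  {2,3,4,6}:1  {3,4,5,6}:4  {3,4,6,8}:4  {4,5,6,8}:12  {4,6,7,8}:6  {5,6,7,8}:12
  |U|=5: {0,1,5,7,8}:5  {0,1,6,7,8}:5  {1,4,6,7,8}:10  {1,5,6,7,8}:20  {2,3,4,5,6}:5  {2,3,4,6,8}:5  {3,4,5,6,8}:20  {3,4,6,7,8}:10  {4,5,6,7,8}:30
  |U|=6: {0,1,4,6,7,8}:15  {0,1,5,6,7,8}:30  {1,3,4,6,7,8}:20  {1,4,5,6,7,8}:60  {2,3,4,5,6,8}:30  {2,3,4,6,7,8}:15  {3,4,5,6,7,8}:60
  |U|=7: {0,1,3,4,6,7,8}:35  {0,1,4,5,6,7,8}:105  {1,2,3,4,6,7,8}:35  {1,3,4,5,6,7,8}:140  {2,3,4,5,6,7,8}:105
  start at 0(b): 280
  start at 2(x): 280
  start at 5(z): 70
sum over floor = 630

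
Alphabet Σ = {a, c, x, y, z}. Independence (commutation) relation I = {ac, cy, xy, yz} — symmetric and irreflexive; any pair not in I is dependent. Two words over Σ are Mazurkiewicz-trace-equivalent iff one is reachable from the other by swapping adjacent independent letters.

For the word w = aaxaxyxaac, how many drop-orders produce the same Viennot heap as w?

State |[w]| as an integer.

10

drop 0:a onto floor
drop 1:a onto {0:a}
drop 2:x onto {1:a}
drop 3:a onto {2:x}
drop 4:x onto {3:a}
drop 5:y onto {3:a}
drop 6:x onto {4:x}
drop 7:a onto {5:y, 6:x}
drop 8:a onto {7:a}
drop 9:c onto {6:x}
ground layer = {0:a}
drop-orders for the pieces not yet dropped (sum over which currently-grounded one goes next):
  1 to go: {8} 1  {9} 1
  2 to go: {7,8} 1  {8,9} 2
  3 to go: {5,7,8} 1  {7,8,9} 3
  4 to go: {5,7,8,9} 4  {6,7,8,9} 3
  5 to go: {4,6,7,8,9} 3  {5,6,7,8,9} 7
  6 to go: {4,5,6,7,8,9} 10
  7 to go: {3,4,5,6,7,8,9} 10
  8 to go: {2,3,4,5,6,7,8,9} 10
  if 0:a drops first: 10 orders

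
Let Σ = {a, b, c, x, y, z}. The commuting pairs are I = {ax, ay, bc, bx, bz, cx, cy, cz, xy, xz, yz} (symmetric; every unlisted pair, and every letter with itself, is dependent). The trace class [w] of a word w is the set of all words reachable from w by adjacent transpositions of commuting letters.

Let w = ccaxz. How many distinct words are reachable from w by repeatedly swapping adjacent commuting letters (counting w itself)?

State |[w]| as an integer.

5

drop 0:c onto floor
drop 1:c onto {0:c}
drop 2:a onto {1:c}
drop 3:x onto floor
drop 4:z onto {2:a}
ground layer = {0:c, 3:x}
drop-orders for the pieces not yet dropped (sum over which currently-grounded one goes next):
  1 to go: {3} 1  {4} 1
  2 to go: {2,4} 1  {3,4} 2
  3 to go: {1,2,4} 1  {2,3,4} 3
  if 0:c drops first: 4 orders
  if 3:x drops first: 1 orders
heap linearizations: 5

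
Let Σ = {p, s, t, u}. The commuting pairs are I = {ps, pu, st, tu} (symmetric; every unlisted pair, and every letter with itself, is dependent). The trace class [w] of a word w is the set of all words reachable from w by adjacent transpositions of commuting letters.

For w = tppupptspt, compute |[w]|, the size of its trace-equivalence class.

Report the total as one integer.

45

drop 0:t onto floor
drop 1:p onto {0:t}
drop 2:p onto {1:p}
drop 3:u onto floor
drop 4:p onto {2:p}
drop 5:p onto {4:p}
drop 6:t onto {5:p}
drop 7:s onto {3:u}
drop 8:p onto {6:t}
drop 9:t onto {8:p}
ground layer = {0:t, 3:u}
drop-orders for the pieces not yet dropped (sum over which currently-grounded one goes next):
  1 to go: {7} 1  {9} 1
  2 to go: {3,7} 1  {7,9} 2  {8,9} 1
  3 to go: {3,7,9} 3  {6,8,9} 1  {7,8,9} 3
  4 to go: {3,7,8,9} 6  {5,6,8,9} 1  {6,7,8,9} 4
  5 to go: {3,6,7,8,9} 10  {4,5,6,8,9} 1  {5,6,7,8,9} 5
  6 to go: {2,4,5,6,8,9} 1  {3,5,6,7,8,9} 15  {4,5,6,7,8,9} 6
  7 to go: {1,2,4,5,6,8,9} 1  {2,4,5,6,7,8,9} 7  {3,4,5,6,7,8,9} 21
  8 to go: {0,1,2,4,5,6,8,9} 1  {1,2,4,5,6,7,8,9} 8  {2,3,4,5,6,7,8,9} 28
  if 0:t drops first: 36 orders
  if 3:u drops first: 9 orders
heap linearizations: 45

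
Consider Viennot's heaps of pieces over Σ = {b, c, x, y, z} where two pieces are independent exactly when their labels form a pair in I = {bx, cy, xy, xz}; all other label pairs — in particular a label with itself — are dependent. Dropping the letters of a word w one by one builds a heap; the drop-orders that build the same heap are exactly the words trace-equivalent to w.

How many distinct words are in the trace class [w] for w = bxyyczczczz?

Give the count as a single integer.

drop 0:b onto floor
drop 1:x onto floor
drop 2:y onto {0:b}
drop 3:y onto {2:y}
drop 4:c onto {0:b, 1:x}
drop 5:z onto {3:y, 4:c}
drop 6:c onto {5:z}
drop 7:z onto {6:c}
drop 8:c onto {7:z}
drop 9:z onto {8:c}
drop 10:z onto {9:z}
ground layer = {0:b, 1:x}
drop-orders for the pieces not yet dropped (sum over which currently-grounded one goes next):
  1 to go: {10} 1
  2 to go: {9,10} 1
  3 to go: {8,9,10} 1
  4 to go: {7,8,9,10} 1
  5 to go: {6,7,8,9,10} 1
  6 to go: {5,6,7,8,9,10} 1
  7 to go: {3,5,6,7,8,9,10} 1  {4,5,6,7,8,9,10} 1
  8 to go: {1,4,5,6,7,8,9,10} 1  {2,3,5,6,7,8,9,10} 1  {3,4,5,6,7,8,9,10} 2
  9 to go: {1,3,4,5,6,7,8,9,10} 3  {2,3,4,5,6,7,8,9,10} 3
  if 0:b drops first: 6 orders
  if 1:x drops first: 3 orders
heap linearizations: 9

9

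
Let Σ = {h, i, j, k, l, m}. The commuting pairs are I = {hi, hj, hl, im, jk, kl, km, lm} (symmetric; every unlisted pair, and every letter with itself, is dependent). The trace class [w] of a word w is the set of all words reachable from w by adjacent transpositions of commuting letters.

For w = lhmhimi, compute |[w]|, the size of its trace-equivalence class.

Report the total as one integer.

35

drop 0:l onto floor
drop 1:h onto floor
drop 2:m onto {1:h}
drop 3:h onto {2:m}
drop 4:i onto {0:l}
drop 5:m onto {3:h}
drop 6:i onto {4:i}
ground layer = {0:l, 1:h}
drop-orders for the pieces not yet dropped (sum over which currently-grounded one goes next):
  1 to go: {5} 1  {6} 1
  2 to go: {3,5} 1  {4,6} 1  {5,6} 2
  3 to go: {0,4,6} 1  {2,3,5} 1  {3,5,6} 3  {4,5,6} 3
  4 to go: {0,4,5,6} 4  {1,2,3,5} 1  {2,3,5,6} 4  {3,4,5,6} 6
  5 to go: {0,3,4,5,6} 10  {1,2,3,5,6} 5  {2,3,4,5,6} 10
  if 0:l drops first: 15 orders
  if 1:h drops first: 20 orders
heap linearizations: 35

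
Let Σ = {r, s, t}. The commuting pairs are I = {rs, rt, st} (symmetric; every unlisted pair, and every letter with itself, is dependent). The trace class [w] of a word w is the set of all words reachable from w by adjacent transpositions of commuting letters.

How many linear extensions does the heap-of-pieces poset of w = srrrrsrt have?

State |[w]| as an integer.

168

0(s) covers ∅
1(r) covers ∅
2(r) covers 1:r
3(r) covers 2:r
4(r) covers 3:r
5(s) covers 0:s
6(r) covers 4:r
7(t) covers ∅
floor of heap: 0:s, 1:r, 7:t
completions by unplaced set U, small U first (add the entries for U minus each lowest piece of U):
  |U|=1: {5}:1  {6}:1  {7}:1
  |U|=2: {0,5}:1  {4,6}:1  {5,6}:2  {5,7}:2  {6,7}:2
  |U|=3: {0,5,6}:3  {0,5,7}:3  {3,4,6}:1  {4,5,6}:3  {4,6,7}:3  {5,6,7}:6
  |U|=4: {0,4,5,6}:6  {0,5,6,7}:12  {2,3,4,6}:1  {3,4,5,6}:4  {3,4,6,7}:4  {4,5,6,7}:12
  |U|=5: {0,3,4,5,6}:10  {0,4,5,6,7}:30  {1,2,3,4,6}:1  {2,3,4,5,6}:5  {2,3,4,6,7}:5  {3,4,5,6,7}:20
  |U|=6: {0,2,3,4,5,6}:15  {0,3,4,5,6,7}:60  {1,2,3,4,5,6}:6  {1,2,3,4,6,7}:6  {2,3,4,5,6,7}:30
  start at 0(s): 42
  start at 1(r): 105
  start at 7(t): 21
sum over floor = 168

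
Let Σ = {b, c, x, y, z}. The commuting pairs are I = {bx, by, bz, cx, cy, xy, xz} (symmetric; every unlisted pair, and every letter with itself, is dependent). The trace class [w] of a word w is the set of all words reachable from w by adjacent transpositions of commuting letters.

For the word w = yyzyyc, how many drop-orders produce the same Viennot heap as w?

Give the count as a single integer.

0(y) covers ∅
1(y) covers 0:y
2(z) covers 1:y
3(y) covers 2:z
4(y) covers 3:y
5(c) covers 2:z
floor of heap: 0:y
completions by unplaced set U, small U first (add the entries for U minus each lowest piece of U):
  |U|=1: {4}:1  {5}:1
  |U|=2: {3,4}:1  {4,5}:2
  |U|=3: {3,4,5}:3
  |U|=4: {2,3,4,5}:3
  start at 0(y): 3

3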